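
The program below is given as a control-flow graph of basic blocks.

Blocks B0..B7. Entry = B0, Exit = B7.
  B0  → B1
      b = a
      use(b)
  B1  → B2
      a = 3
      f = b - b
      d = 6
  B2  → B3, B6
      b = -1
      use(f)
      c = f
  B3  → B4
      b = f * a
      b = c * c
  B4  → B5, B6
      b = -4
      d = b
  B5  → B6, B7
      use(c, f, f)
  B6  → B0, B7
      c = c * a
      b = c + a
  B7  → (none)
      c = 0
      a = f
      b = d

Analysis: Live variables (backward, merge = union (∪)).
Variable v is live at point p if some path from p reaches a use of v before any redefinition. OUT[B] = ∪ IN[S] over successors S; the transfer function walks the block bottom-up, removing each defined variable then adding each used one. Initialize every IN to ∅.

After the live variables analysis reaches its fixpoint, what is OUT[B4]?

Fixpoint table:
  B0: | IN={a} | OUT={b}
  B1: | IN={b} | OUT={a, d, f}
  B2: | IN={a, d, f} | OUT={a, c, d, f}
  B3: | IN={a, c, f} | OUT={a, c, f}
  B4: | IN={a, c, f} | OUT={a, c, d, f}
  B5: | IN={a, c, d, f} | OUT={a, c, d, f}
  B6: | IN={a, c, d, f} | OUT={a, d, f}
  B7: | IN={d, f} | OUT={}

Merge at B4: OUT[B4] = IN[B5] ⊔ IN[B6] = {a, c, d, f}

Answer: {a, c, d, f}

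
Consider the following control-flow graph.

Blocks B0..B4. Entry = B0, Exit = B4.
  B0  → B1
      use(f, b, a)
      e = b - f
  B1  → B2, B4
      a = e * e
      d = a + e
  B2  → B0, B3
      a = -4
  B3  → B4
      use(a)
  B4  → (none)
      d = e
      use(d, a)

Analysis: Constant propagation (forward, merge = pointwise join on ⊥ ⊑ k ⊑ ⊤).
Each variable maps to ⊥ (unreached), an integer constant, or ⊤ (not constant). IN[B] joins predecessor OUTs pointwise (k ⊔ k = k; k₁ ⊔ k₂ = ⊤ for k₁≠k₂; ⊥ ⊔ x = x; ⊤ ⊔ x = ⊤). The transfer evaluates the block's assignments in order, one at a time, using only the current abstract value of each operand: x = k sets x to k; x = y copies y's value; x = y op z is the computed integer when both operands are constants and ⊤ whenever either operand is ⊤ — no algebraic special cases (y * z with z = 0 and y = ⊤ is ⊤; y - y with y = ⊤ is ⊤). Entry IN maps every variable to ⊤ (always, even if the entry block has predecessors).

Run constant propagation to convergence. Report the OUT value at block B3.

Answer: {a: -4, b: ⊤, c: ⊤, d: ⊤, e: ⊤, f: ⊤}

Working:
Per-block solution:
  B0:   IN=(all ⊤)   OUT=(all ⊤)
  B1:   IN=(all ⊤)   OUT=(all ⊤)
  B2:   IN=(all ⊤)   OUT={a:-4; rest ⊤}
  B3:   IN={a:-4; rest ⊤}   OUT={a:-4; rest ⊤}
  B4:   IN=(all ⊤)   OUT=(all ⊤)

Merge at B3: IN[B3] = OUT[B2] = {a: -4, b: ⊤, c: ⊤, d: ⊤, e: ⊤, f: ⊤}
Applying B3's transfer function to that IN value gives OUT[B3] (row B3 above).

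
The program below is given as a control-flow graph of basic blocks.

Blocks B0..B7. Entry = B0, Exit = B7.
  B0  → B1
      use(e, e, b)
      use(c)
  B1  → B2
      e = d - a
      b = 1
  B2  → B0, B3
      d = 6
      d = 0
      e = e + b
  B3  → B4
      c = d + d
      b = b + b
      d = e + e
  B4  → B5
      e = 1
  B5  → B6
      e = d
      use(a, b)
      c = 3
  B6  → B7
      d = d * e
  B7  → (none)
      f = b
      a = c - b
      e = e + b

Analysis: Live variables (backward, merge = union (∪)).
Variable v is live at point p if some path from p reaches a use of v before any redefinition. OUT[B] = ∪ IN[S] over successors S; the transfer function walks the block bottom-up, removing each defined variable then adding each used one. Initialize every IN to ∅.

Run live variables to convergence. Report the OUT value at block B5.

Fixpoint table:
  B0:   IN={a, b, c, d, e}   OUT={a, c, d}
  B1:   IN={a, c, d}   OUT={a, b, c, e}
  B2:   IN={a, b, c, e}   OUT={a, b, c, d, e}
  B3:   IN={a, b, d, e}   OUT={a, b, d}
  B4:   IN={a, b, d}   OUT={a, b, d}
  B5:   IN={a, b, d}   OUT={b, c, d, e}
  B6:   IN={b, c, d, e}   OUT={b, c, e}
  B7:   IN={b, c, e}   OUT={}

Merge at B5: OUT[B5] = IN[B6] = {b, c, d, e}

Answer: {b, c, d, e}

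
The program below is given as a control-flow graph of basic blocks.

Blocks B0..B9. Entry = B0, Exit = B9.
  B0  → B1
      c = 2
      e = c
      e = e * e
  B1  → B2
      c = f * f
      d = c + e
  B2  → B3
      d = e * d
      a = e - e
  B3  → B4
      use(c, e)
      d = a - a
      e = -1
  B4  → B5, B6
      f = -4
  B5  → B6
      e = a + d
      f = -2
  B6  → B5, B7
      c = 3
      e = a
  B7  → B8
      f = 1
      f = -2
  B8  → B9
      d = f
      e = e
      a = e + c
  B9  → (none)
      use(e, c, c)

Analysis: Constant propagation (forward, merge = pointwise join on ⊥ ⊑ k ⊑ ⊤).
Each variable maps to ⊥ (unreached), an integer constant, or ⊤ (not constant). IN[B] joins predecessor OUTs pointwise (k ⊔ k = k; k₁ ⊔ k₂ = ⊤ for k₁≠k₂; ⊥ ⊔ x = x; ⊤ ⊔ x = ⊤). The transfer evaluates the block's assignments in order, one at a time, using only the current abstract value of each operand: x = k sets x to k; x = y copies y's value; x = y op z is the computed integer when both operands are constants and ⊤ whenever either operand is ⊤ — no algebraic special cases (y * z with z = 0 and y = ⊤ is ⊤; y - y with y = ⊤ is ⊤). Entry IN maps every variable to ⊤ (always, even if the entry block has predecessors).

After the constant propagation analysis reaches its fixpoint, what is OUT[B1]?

Answer: {a: ⊤, b: ⊤, c: ⊤, d: ⊤, e: 4, f: ⊤}

Derivation:
Converged values:
  B0:  IN=(all ⊤)  OUT={c:2, e:4; rest ⊤}
  B1:  IN={c:2, e:4; rest ⊤}  OUT={e:4; rest ⊤}
  B2:  IN={e:4; rest ⊤}  OUT={a:0, e:4; rest ⊤}
  B3:  IN={a:0, e:4; rest ⊤}  OUT={a:0, d:0, e:-1; rest ⊤}
  B4:  IN={a:0, d:0, e:-1; rest ⊤}  OUT={a:0, d:0, e:-1, f:-4; rest ⊤}
  B5:  IN={a:0, d:0; rest ⊤}  OUT={a:0, d:0, e:0, f:-2; rest ⊤}
  B6:  IN={a:0, d:0; rest ⊤}  OUT={a:0, c:3, d:0, e:0; rest ⊤}
  B7:  IN={a:0, c:3, d:0, e:0; rest ⊤}  OUT={a:0, c:3, d:0, e:0, f:-2; rest ⊤}
  B8:  IN={a:0, c:3, d:0, e:0, f:-2; rest ⊤}  OUT={a:3, c:3, d:-2, e:0, f:-2; rest ⊤}
  B9:  IN={a:3, c:3, d:-2, e:0, f:-2; rest ⊤}  OUT={a:3, c:3, d:-2, e:0, f:-2; rest ⊤}

Merge at B1: IN[B1] = OUT[B0] = {a: ⊤, b: ⊤, c: 2, d: ⊤, e: 4, f: ⊤}
Applying B1's transfer function to that IN value gives OUT[B1] (row B1 above).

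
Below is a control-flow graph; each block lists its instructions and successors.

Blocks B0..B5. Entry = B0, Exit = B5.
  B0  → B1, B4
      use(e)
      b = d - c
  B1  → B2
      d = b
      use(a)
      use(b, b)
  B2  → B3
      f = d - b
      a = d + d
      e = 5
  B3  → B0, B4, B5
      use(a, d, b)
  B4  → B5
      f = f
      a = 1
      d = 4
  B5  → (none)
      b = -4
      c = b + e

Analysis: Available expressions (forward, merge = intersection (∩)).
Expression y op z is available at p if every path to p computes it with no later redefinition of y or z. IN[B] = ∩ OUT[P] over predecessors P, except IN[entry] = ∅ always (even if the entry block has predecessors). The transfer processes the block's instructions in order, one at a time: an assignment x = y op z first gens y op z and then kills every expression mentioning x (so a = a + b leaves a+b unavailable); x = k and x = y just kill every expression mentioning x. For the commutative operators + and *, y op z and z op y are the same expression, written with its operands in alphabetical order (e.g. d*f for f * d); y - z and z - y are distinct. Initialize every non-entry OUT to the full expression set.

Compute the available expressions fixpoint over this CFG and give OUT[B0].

Answer: {d-c}

Trace:
Per-block solution:
  B0: | IN={} | OUT={d-c}
  B1: | IN={d-c} | OUT={}
  B2: | IN={} | OUT={d+d, d-b}
  B3: | IN={d+d, d-b} | OUT={d+d, d-b}
  B4: | IN={} | OUT={}
  B5: | IN={} | OUT={b+e}

Merge at B0 (entry node, so the boundary value {} is joined with the incoming edge(s)): IN[B0] = {} ∩ OUT[B3] = {}
Applying B0's transfer function to that IN value gives OUT[B0] (row B0 above).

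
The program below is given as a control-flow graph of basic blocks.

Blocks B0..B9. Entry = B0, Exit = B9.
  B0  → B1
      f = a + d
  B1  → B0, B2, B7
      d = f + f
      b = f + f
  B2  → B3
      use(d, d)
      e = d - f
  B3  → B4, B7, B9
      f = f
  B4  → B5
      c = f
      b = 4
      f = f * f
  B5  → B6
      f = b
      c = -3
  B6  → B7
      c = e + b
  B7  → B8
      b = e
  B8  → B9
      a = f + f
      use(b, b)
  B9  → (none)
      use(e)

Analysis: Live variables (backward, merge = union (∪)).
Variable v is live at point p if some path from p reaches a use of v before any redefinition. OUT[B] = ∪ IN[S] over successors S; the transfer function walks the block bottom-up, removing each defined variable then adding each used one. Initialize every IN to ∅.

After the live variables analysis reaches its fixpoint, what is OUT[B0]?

Converged values:
  B0:   IN={a, d, e}   OUT={a, e, f}
  B1:   IN={a, e, f}   OUT={a, d, e, f}
  B2:   IN={d, f}   OUT={e, f}
  B3:   IN={e, f}   OUT={e, f}
  B4:   IN={e, f}   OUT={b, e}
  B5:   IN={b, e}   OUT={b, e, f}
  B6:   IN={b, e, f}   OUT={e, f}
  B7:   IN={e, f}   OUT={b, e, f}
  B8:   IN={b, e, f}   OUT={e}
  B9:   IN={e}   OUT={}

Merge at B0: OUT[B0] = IN[B1] = {a, e, f}

Answer: {a, e, f}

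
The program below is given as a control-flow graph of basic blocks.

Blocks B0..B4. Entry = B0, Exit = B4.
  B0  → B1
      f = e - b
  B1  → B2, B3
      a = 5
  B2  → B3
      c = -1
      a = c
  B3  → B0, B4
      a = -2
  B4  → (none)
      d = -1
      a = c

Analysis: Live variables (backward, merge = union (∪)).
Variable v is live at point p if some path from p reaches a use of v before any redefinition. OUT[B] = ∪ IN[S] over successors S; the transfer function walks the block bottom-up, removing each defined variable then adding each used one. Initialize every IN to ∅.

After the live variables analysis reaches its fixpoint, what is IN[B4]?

Fixpoint table:
  B0: | IN={b, c, e} | OUT={b, c, e}
  B1: | IN={b, c, e} | OUT={b, c, e}
  B2: | IN={b, e} | OUT={b, c, e}
  B3: | IN={b, c, e} | OUT={b, c, e}
  B4: | IN={c} | OUT={}

B4 is the boundary node: OUT[B4] = {}
Applying B4's transfer function to that OUT value gives IN[B4] (row B4 above).

Answer: {c}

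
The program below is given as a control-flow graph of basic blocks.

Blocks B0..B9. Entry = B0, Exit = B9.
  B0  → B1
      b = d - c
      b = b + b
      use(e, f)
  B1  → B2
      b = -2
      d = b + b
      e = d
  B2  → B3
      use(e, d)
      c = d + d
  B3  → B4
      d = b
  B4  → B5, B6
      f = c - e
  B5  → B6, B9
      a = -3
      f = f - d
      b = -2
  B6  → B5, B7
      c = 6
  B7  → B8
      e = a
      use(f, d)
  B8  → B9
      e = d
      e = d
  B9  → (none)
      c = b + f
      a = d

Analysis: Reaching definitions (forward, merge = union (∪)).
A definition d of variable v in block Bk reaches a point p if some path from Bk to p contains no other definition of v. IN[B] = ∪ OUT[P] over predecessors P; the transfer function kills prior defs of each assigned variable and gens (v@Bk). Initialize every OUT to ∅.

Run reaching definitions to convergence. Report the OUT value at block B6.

Answer: {a@B5, b@B1, b@B5, c@B6, d@B3, e@B1, f@B4, f@B5}

Derivation:
Converged values:
  B0:   IN={}   OUT={b@B0}
  B1:   IN={b@B0}   OUT={b@B1, d@B1, e@B1}
  B2:   IN={b@B1, d@B1, e@B1}   OUT={b@B1, c@B2, d@B1, e@B1}
  B3:   IN={b@B1, c@B2, d@B1, e@B1}   OUT={b@B1, c@B2, d@B3, e@B1}
  B4:   IN={b@B1, c@B2, d@B3, e@B1}   OUT={b@B1, c@B2, d@B3, e@B1, f@B4}
  B5:   IN={a@B5, b@B1, b@B5, c@B2, c@B6, d@B3, e@B1, f@B4, f@B5}   OUT={a@B5, b@B5, c@B2, c@B6, d@B3, e@B1, f@B5}
  B6:   IN={a@B5, b@B1, b@B5, c@B2, c@B6, d@B3, e@B1, f@B4, f@B5}   OUT={a@B5, b@B1, b@B5, c@B6, d@B3, e@B1, f@B4, f@B5}
  B7:   IN={a@B5, b@B1, b@B5, c@B6, d@B3, e@B1, f@B4, f@B5}   OUT={a@B5, b@B1, b@B5, c@B6, d@B3, e@B7, f@B4, f@B5}
  B8:   IN={a@B5, b@B1, b@B5, c@B6, d@B3, e@B7, f@B4, f@B5}   OUT={a@B5, b@B1, b@B5, c@B6, d@B3, e@B8, f@B4, f@B5}
  B9:   IN={a@B5, b@B1, b@B5, c@B2, c@B6, d@B3, e@B1, e@B8, f@B4, f@B5}   OUT={a@B9, b@B1, b@B5, c@B9, d@B3, e@B1, e@B8, f@B4, f@B5}

Merge at B6: IN[B6] = OUT[B4] ⊔ OUT[B5] = {a@B5, b@B1, b@B5, c@B2, c@B6, d@B3, e@B1, f@B4, f@B5}
Applying B6's transfer function to that IN value gives OUT[B6] (row B6 above).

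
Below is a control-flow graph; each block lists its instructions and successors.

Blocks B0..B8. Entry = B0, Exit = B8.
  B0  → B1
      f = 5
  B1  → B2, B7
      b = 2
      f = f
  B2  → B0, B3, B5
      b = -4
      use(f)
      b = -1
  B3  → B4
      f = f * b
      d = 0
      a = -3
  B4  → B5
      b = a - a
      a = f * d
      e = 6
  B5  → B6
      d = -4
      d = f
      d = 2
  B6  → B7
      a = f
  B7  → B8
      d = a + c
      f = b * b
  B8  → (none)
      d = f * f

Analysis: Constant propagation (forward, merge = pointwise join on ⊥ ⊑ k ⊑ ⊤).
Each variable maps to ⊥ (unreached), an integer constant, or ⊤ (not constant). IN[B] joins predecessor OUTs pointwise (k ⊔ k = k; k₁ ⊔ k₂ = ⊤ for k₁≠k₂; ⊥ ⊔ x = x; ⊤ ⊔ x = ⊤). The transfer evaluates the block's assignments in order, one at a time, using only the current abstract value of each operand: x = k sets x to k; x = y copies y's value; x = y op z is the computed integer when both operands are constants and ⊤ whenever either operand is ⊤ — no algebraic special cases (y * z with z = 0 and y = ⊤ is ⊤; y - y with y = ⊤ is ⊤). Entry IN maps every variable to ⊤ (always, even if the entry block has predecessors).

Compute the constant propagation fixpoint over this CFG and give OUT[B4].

Answer: {a: 0, b: 0, c: ⊤, d: 0, e: 6, f: -5}

Trace:
Per-block solution:
  B0:   IN=(all ⊤)   OUT={f:5; rest ⊤}
  B1:   IN={f:5; rest ⊤}   OUT={b:2, f:5; rest ⊤}
  B2:   IN={b:2, f:5; rest ⊤}   OUT={b:-1, f:5; rest ⊤}
  B3:   IN={b:-1, f:5; rest ⊤}   OUT={a:-3, b:-1, d:0, f:-5; rest ⊤}
  B4:   IN={a:-3, b:-1, d:0, f:-5; rest ⊤}   OUT={a:0, b:0, d:0, e:6, f:-5; rest ⊤}
  B5:   IN=(all ⊤)   OUT={d:2; rest ⊤}
  B6:   IN={d:2; rest ⊤}   OUT={d:2; rest ⊤}
  B7:   IN=(all ⊤)   OUT=(all ⊤)
  B8:   IN=(all ⊤)   OUT=(all ⊤)

Merge at B4: IN[B4] = OUT[B3] = {a: -3, b: -1, c: ⊤, d: 0, e: ⊤, f: -5}
Applying B4's transfer function to that IN value gives OUT[B4] (row B4 above).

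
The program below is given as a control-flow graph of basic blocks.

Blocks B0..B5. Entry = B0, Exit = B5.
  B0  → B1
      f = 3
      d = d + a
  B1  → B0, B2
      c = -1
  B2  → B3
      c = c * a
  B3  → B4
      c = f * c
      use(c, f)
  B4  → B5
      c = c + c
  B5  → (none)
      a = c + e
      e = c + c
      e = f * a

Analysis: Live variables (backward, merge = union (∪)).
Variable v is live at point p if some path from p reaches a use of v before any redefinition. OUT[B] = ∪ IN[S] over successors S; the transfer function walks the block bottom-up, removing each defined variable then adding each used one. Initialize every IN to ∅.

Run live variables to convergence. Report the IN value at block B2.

Converged values:
  B0:   IN={a, d, e}   OUT={a, d, e, f}
  B1:   IN={a, d, e, f}   OUT={a, c, d, e, f}
  B2:   IN={a, c, e, f}   OUT={c, e, f}
  B3:   IN={c, e, f}   OUT={c, e, f}
  B4:   IN={c, e, f}   OUT={c, e, f}
  B5:   IN={c, e, f}   OUT={}

Merge at B2: OUT[B2] = IN[B3] = {c, e, f}
Applying B2's transfer function to that OUT value gives IN[B2] (row B2 above).

Answer: {a, c, e, f}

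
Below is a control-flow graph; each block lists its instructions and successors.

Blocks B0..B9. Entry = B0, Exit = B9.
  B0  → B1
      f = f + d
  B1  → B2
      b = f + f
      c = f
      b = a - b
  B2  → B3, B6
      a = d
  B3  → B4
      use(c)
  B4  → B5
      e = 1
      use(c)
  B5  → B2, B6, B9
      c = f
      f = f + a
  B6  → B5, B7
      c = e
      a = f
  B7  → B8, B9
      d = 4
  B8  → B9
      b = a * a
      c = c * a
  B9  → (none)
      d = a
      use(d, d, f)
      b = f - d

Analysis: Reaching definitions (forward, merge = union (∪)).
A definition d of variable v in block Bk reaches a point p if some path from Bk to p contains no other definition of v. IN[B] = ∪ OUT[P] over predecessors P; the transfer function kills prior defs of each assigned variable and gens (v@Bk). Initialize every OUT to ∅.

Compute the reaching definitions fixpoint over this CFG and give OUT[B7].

Answer: {a@B6, b@B1, c@B6, d@B7, e@B4, f@B0, f@B5}

Working:
Per-block solution:
  B0:  IN={}  OUT={f@B0}
  B1:  IN={f@B0}  OUT={b@B1, c@B1, f@B0}
  B2:  IN={a@B2, a@B6, b@B1, c@B1, c@B5, e@B4, f@B0, f@B5}  OUT={a@B2, b@B1, c@B1, c@B5, e@B4, f@B0, f@B5}
  B3:  IN={a@B2, b@B1, c@B1, c@B5, e@B4, f@B0, f@B5}  OUT={a@B2, b@B1, c@B1, c@B5, e@B4, f@B0, f@B5}
  B4:  IN={a@B2, b@B1, c@B1, c@B5, e@B4, f@B0, f@B5}  OUT={a@B2, b@B1, c@B1, c@B5, e@B4, f@B0, f@B5}
  B5:  IN={a@B2, a@B6, b@B1, c@B1, c@B5, c@B6, e@B4, f@B0, f@B5}  OUT={a@B2, a@B6, b@B1, c@B5, e@B4, f@B5}
  B6:  IN={a@B2, a@B6, b@B1, c@B1, c@B5, e@B4, f@B0, f@B5}  OUT={a@B6, b@B1, c@B6, e@B4, f@B0, f@B5}
  B7:  IN={a@B6, b@B1, c@B6, e@B4, f@B0, f@B5}  OUT={a@B6, b@B1, c@B6, d@B7, e@B4, f@B0, f@B5}
  B8:  IN={a@B6, b@B1, c@B6, d@B7, e@B4, f@B0, f@B5}  OUT={a@B6, b@B8, c@B8, d@B7, e@B4, f@B0, f@B5}
  B9:  IN={a@B2, a@B6, b@B1, b@B8, c@B5, c@B6, c@B8, d@B7, e@B4, f@B0, f@B5}  OUT={a@B2, a@B6, b@B9, c@B5, c@B6, c@B8, d@B9, e@B4, f@B0, f@B5}

Merge at B7: IN[B7] = OUT[B6] = {a@B6, b@B1, c@B6, e@B4, f@B0, f@B5}
Applying B7's transfer function to that IN value gives OUT[B7] (row B7 above).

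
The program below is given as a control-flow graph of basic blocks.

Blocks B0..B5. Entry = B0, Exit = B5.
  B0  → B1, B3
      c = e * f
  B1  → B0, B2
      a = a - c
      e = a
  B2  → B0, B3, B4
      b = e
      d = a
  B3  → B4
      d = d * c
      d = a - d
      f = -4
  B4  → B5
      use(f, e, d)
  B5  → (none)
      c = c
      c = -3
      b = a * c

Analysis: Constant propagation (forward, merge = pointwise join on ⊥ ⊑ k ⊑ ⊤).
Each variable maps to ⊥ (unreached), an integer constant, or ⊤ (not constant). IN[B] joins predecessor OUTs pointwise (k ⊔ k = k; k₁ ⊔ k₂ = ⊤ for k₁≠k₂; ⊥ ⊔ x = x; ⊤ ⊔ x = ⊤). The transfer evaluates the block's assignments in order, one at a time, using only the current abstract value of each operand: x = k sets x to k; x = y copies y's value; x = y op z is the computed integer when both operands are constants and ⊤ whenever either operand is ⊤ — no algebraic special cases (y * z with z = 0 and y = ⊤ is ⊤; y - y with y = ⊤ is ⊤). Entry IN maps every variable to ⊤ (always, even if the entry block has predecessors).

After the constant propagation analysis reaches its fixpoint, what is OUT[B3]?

Answer: {a: ⊤, b: ⊤, c: ⊤, d: ⊤, e: ⊤, f: -4}

Working:
Converged values:
  B0:  IN=(all ⊤)  OUT=(all ⊤)
  B1:  IN=(all ⊤)  OUT=(all ⊤)
  B2:  IN=(all ⊤)  OUT=(all ⊤)
  B3:  IN=(all ⊤)  OUT={f:-4; rest ⊤}
  B4:  IN=(all ⊤)  OUT=(all ⊤)
  B5:  IN=(all ⊤)  OUT={c:-3; rest ⊤}

Merge at B3: IN[B3] = OUT[B0] ⊔ OUT[B2] = {a: ⊤, b: ⊤, c: ⊤, d: ⊤, e: ⊤, f: ⊤}
Applying B3's transfer function to that IN value gives OUT[B3] (row B3 above).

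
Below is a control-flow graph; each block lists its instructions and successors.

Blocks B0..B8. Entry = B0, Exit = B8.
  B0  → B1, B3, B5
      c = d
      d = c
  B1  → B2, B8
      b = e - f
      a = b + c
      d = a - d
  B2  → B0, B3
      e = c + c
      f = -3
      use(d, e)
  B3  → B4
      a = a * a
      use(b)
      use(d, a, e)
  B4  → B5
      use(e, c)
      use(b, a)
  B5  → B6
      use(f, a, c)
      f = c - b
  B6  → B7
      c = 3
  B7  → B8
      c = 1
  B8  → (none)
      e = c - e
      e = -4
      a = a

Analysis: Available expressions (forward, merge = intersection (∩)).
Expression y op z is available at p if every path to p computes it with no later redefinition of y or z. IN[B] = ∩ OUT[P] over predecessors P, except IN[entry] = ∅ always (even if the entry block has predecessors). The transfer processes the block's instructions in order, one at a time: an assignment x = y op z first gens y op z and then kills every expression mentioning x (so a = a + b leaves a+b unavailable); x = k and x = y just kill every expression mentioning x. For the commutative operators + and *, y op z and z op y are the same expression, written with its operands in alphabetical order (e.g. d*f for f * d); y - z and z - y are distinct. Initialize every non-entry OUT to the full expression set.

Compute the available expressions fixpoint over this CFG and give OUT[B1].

Answer: {b+c, e-f}

Derivation:
Fixpoint table:
  B0:   IN={}   OUT={}
  B1:   IN={}   OUT={b+c, e-f}
  B2:   IN={b+c, e-f}   OUT={b+c, c+c}
  B3:   IN={}   OUT={}
  B4:   IN={}   OUT={}
  B5:   IN={}   OUT={c-b}
  B6:   IN={c-b}   OUT={}
  B7:   IN={}   OUT={}
  B8:   IN={}   OUT={}

Merge at B1: IN[B1] = OUT[B0] = {}
Applying B1's transfer function to that IN value gives OUT[B1] (row B1 above).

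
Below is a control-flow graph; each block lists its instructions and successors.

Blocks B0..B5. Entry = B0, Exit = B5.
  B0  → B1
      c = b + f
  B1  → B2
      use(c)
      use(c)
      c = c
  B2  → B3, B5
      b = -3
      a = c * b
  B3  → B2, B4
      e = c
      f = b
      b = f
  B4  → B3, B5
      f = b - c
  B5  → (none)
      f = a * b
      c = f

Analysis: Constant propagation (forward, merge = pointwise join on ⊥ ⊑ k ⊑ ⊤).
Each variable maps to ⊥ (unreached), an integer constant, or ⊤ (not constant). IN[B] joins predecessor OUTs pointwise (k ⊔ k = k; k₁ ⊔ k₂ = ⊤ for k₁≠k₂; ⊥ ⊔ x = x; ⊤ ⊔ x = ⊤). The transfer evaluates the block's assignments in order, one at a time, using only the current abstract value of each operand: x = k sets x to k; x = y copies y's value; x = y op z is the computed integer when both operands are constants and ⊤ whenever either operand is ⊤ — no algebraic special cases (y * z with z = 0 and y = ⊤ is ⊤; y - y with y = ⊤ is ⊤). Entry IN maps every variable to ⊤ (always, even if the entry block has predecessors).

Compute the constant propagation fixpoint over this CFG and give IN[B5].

Fixpoint table:
  B0: | IN=(all ⊤) | OUT=(all ⊤)
  B1: | IN=(all ⊤) | OUT=(all ⊤)
  B2: | IN=(all ⊤) | OUT={b:-3; rest ⊤}
  B3: | IN={b:-3; rest ⊤} | OUT={b:-3, f:-3; rest ⊤}
  B4: | IN={b:-3, f:-3; rest ⊤} | OUT={b:-3; rest ⊤}
  B5: | IN={b:-3; rest ⊤} | OUT={b:-3; rest ⊤}

Merge at B5: IN[B5] = OUT[B2] ⊔ OUT[B4] = {a: ⊤, b: -3, c: ⊤, d: ⊤, e: ⊤, f: ⊤}

Answer: {a: ⊤, b: -3, c: ⊤, d: ⊤, e: ⊤, f: ⊤}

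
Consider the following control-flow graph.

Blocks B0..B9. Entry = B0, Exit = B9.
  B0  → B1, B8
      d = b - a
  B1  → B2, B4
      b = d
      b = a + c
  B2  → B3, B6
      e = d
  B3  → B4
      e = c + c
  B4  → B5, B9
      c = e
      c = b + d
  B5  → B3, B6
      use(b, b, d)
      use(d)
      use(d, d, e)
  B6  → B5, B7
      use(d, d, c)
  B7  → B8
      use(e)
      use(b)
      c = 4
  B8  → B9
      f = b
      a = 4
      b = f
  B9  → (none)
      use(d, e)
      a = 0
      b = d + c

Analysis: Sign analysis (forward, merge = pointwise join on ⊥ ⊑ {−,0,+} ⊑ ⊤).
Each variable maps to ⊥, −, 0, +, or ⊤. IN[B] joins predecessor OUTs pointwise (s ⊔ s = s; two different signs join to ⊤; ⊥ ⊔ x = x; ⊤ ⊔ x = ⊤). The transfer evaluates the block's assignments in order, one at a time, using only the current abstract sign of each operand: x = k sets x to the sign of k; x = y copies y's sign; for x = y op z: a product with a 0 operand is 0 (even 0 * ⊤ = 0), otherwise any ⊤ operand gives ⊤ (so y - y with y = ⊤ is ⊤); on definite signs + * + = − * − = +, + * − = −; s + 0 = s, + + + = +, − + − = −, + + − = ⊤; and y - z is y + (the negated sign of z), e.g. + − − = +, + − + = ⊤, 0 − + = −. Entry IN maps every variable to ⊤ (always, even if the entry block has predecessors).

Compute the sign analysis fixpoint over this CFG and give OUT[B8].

Answer: {a: +, b: ⊤, c: ⊤, d: ⊤, e: ⊤, f: ⊤}

Derivation:
Converged values:
  B0:   IN=(all ⊤)   OUT=(all ⊤)
  B1:   IN=(all ⊤)   OUT=(all ⊤)
  B2:   IN=(all ⊤)   OUT=(all ⊤)
  B3:   IN=(all ⊤)   OUT=(all ⊤)
  B4:   IN=(all ⊤)   OUT=(all ⊤)
  B5:   IN=(all ⊤)   OUT=(all ⊤)
  B6:   IN=(all ⊤)   OUT=(all ⊤)
  B7:   IN=(all ⊤)   OUT={c:+; rest ⊤}
  B8:   IN=(all ⊤)   OUT={a:+; rest ⊤}
  B9:   IN=(all ⊤)   OUT={a:0; rest ⊤}

Merge at B8: IN[B8] = OUT[B0] ⊔ OUT[B7] = {a: ⊤, b: ⊤, c: ⊤, d: ⊤, e: ⊤, f: ⊤}
Applying B8's transfer function to that IN value gives OUT[B8] (row B8 above).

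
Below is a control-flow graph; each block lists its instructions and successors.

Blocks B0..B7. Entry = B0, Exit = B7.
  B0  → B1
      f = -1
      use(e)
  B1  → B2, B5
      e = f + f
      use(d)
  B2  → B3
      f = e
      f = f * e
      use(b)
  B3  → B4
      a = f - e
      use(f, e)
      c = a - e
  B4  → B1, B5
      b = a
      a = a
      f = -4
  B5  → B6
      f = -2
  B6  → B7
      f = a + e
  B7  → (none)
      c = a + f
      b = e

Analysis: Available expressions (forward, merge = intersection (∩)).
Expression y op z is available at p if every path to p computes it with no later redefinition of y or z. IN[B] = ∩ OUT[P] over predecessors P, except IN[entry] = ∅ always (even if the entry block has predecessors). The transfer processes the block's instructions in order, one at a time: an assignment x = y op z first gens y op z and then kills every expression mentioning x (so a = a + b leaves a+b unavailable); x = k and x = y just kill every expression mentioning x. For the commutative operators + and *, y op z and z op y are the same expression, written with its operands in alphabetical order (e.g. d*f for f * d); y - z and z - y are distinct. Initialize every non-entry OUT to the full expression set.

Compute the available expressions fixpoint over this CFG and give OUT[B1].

Answer: {f+f}

Working:
Fixpoint table:
  B0:  IN={}  OUT={}
  B1:  IN={}  OUT={f+f}
  B2:  IN={f+f}  OUT={}
  B3:  IN={}  OUT={a-e, f-e}
  B4:  IN={a-e, f-e}  OUT={}
  B5:  IN={}  OUT={}
  B6:  IN={}  OUT={a+e}
  B7:  IN={a+e}  OUT={a+e, a+f}

Merge at B1: IN[B1] = OUT[B0] ∩ OUT[B4] = {}
Applying B1's transfer function to that IN value gives OUT[B1] (row B1 above).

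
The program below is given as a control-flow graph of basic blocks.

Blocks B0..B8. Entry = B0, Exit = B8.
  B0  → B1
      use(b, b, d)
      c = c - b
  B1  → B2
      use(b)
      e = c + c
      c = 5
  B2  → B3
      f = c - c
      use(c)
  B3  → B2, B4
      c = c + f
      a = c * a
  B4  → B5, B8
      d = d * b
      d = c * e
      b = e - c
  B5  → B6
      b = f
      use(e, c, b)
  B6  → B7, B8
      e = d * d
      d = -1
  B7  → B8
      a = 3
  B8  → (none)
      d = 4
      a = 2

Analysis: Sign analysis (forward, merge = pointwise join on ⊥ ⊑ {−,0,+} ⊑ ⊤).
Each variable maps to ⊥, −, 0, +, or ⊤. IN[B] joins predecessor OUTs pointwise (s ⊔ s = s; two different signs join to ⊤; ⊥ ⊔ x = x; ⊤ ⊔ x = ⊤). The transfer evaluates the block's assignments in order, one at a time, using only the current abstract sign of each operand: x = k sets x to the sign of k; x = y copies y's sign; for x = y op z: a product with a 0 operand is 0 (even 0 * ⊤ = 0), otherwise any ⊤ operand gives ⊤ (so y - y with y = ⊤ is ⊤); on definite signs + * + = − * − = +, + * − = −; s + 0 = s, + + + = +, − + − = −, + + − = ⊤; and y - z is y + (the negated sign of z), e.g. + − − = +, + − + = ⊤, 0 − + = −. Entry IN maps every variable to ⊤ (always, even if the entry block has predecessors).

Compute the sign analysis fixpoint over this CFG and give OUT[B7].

Per-block solution:
  B0: | IN=(all ⊤) | OUT=(all ⊤)
  B1: | IN=(all ⊤) | OUT={c:+; rest ⊤}
  B2: | IN=(all ⊤) | OUT=(all ⊤)
  B3: | IN=(all ⊤) | OUT=(all ⊤)
  B4: | IN=(all ⊤) | OUT=(all ⊤)
  B5: | IN=(all ⊤) | OUT=(all ⊤)
  B6: | IN=(all ⊤) | OUT={d:-; rest ⊤}
  B7: | IN={d:-; rest ⊤} | OUT={a:+, d:-; rest ⊤}
  B8: | IN=(all ⊤) | OUT={a:+, d:+; rest ⊤}

Merge at B7: IN[B7] = OUT[B6] = {a: ⊤, b: ⊤, c: ⊤, d: -, e: ⊤, f: ⊤}
Applying B7's transfer function to that IN value gives OUT[B7] (row B7 above).

Answer: {a: +, b: ⊤, c: ⊤, d: -, e: ⊤, f: ⊤}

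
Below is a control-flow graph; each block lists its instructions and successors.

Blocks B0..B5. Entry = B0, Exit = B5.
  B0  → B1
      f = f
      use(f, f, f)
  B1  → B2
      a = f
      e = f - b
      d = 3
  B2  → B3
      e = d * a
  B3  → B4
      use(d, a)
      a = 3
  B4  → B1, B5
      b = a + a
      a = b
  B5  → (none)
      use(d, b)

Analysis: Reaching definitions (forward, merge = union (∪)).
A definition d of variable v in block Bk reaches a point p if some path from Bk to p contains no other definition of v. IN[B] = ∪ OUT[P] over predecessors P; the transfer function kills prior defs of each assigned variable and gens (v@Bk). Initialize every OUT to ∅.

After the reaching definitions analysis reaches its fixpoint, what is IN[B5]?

Fixpoint table:
  B0:  IN={}  OUT={f@B0}
  B1:  IN={a@B4, b@B4, d@B1, e@B2, f@B0}  OUT={a@B1, b@B4, d@B1, e@B1, f@B0}
  B2:  IN={a@B1, b@B4, d@B1, e@B1, f@B0}  OUT={a@B1, b@B4, d@B1, e@B2, f@B0}
  B3:  IN={a@B1, b@B4, d@B1, e@B2, f@B0}  OUT={a@B3, b@B4, d@B1, e@B2, f@B0}
  B4:  IN={a@B3, b@B4, d@B1, e@B2, f@B0}  OUT={a@B4, b@B4, d@B1, e@B2, f@B0}
  B5:  IN={a@B4, b@B4, d@B1, e@B2, f@B0}  OUT={a@B4, b@B4, d@B1, e@B2, f@B0}

Merge at B5: IN[B5] = OUT[B4] = {a@B4, b@B4, d@B1, e@B2, f@B0}

Answer: {a@B4, b@B4, d@B1, e@B2, f@B0}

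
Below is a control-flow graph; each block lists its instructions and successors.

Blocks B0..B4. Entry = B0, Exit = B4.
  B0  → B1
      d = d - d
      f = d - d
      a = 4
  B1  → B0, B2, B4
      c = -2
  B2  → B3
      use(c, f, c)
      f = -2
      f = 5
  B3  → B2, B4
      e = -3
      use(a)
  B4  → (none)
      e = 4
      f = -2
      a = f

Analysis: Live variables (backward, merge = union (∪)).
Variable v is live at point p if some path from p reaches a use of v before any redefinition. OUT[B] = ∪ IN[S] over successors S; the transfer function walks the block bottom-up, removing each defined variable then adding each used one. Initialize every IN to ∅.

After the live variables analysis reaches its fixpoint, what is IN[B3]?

Answer: {a, c, f}

Working:
Converged values:
  B0: | IN={d} | OUT={a, d, f}
  B1: | IN={a, d, f} | OUT={a, c, d, f}
  B2: | IN={a, c, f} | OUT={a, c, f}
  B3: | IN={a, c, f} | OUT={a, c, f}
  B4: | IN={} | OUT={}

Merge at B3: OUT[B3] = IN[B2] ⊔ IN[B4] = {a, c, f}
Applying B3's transfer function to that OUT value gives IN[B3] (row B3 above).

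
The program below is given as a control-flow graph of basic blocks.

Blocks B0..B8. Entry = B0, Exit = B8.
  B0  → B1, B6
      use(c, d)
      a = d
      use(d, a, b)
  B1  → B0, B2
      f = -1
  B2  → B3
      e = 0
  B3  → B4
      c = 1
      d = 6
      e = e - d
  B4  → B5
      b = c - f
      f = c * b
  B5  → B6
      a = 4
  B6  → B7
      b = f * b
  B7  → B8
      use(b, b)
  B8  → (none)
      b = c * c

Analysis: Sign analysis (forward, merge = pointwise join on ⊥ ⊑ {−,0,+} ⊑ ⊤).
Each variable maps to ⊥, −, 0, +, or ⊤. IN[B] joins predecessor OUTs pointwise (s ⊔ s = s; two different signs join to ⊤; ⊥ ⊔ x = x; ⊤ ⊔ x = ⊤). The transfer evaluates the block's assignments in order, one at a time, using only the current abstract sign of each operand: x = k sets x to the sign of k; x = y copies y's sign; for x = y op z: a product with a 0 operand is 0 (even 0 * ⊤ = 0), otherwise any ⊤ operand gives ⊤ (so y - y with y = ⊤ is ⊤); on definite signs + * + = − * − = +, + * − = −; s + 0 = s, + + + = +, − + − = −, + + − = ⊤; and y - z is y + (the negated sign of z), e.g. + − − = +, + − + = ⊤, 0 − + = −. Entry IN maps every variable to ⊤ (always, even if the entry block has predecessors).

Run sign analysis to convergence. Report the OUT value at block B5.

Answer: {a: +, b: +, c: +, d: +, e: -, f: +}

Derivation:
Per-block solution:
  B0:   IN=(all ⊤)   OUT=(all ⊤)
  B1:   IN=(all ⊤)   OUT={f:-; rest ⊤}
  B2:   IN={f:-; rest ⊤}   OUT={e:0, f:-; rest ⊤}
  B3:   IN={e:0, f:-; rest ⊤}   OUT={c:+, d:+, e:-, f:-; rest ⊤}
  B4:   IN={c:+, d:+, e:-, f:-; rest ⊤}   OUT={b:+, c:+, d:+, e:-, f:+; rest ⊤}
  B5:   IN={b:+, c:+, d:+, e:-, f:+; rest ⊤}   OUT={a:+, b:+, c:+, d:+, e:-, f:+; rest ⊤}
  B6:   IN=(all ⊤)   OUT=(all ⊤)
  B7:   IN=(all ⊤)   OUT=(all ⊤)
  B8:   IN=(all ⊤)   OUT=(all ⊤)

Merge at B5: IN[B5] = OUT[B4] = {a: ⊤, b: +, c: +, d: +, e: -, f: +}
Applying B5's transfer function to that IN value gives OUT[B5] (row B5 above).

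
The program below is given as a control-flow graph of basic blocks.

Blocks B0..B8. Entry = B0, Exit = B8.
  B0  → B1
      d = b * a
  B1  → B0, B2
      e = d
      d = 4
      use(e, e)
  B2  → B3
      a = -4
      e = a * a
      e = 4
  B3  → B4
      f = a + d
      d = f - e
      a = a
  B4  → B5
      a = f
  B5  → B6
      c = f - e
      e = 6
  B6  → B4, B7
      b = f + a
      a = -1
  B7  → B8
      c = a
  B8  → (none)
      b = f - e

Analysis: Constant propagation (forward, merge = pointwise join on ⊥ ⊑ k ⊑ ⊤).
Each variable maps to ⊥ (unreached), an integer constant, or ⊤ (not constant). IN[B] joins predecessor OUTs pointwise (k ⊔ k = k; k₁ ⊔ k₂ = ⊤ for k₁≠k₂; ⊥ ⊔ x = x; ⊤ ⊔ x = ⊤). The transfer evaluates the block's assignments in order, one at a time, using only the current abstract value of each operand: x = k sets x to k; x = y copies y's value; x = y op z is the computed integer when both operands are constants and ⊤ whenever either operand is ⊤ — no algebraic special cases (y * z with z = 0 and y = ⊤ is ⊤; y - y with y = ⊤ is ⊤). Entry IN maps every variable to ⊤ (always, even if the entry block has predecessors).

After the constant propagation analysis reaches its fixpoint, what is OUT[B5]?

Answer: {a: 0, b: ⊤, c: ⊤, d: -4, e: 6, f: 0}

Derivation:
Per-block solution:
  B0: | IN=(all ⊤) | OUT=(all ⊤)
  B1: | IN=(all ⊤) | OUT={d:4; rest ⊤}
  B2: | IN={d:4; rest ⊤} | OUT={a:-4, d:4, e:4; rest ⊤}
  B3: | IN={a:-4, d:4, e:4; rest ⊤} | OUT={a:-4, d:-4, e:4, f:0; rest ⊤}
  B4: | IN={d:-4, f:0; rest ⊤} | OUT={a:0, d:-4, f:0; rest ⊤}
  B5: | IN={a:0, d:-4, f:0; rest ⊤} | OUT={a:0, d:-4, e:6, f:0; rest ⊤}
  B6: | IN={a:0, d:-4, e:6, f:0; rest ⊤} | OUT={a:-1, b:0, d:-4, e:6, f:0; rest ⊤}
  B7: | IN={a:-1, b:0, d:-4, e:6, f:0; rest ⊤} | OUT={a:-1, b:0, c:-1, d:-4, e:6, f:0; rest ⊤}
  B8: | IN={a:-1, b:0, c:-1, d:-4, e:6, f:0; rest ⊤} | OUT={a:-1, b:-6, c:-1, d:-4, e:6, f:0; rest ⊤}

Merge at B5: IN[B5] = OUT[B4] = {a: 0, b: ⊤, c: ⊤, d: -4, e: ⊤, f: 0}
Applying B5's transfer function to that IN value gives OUT[B5] (row B5 above).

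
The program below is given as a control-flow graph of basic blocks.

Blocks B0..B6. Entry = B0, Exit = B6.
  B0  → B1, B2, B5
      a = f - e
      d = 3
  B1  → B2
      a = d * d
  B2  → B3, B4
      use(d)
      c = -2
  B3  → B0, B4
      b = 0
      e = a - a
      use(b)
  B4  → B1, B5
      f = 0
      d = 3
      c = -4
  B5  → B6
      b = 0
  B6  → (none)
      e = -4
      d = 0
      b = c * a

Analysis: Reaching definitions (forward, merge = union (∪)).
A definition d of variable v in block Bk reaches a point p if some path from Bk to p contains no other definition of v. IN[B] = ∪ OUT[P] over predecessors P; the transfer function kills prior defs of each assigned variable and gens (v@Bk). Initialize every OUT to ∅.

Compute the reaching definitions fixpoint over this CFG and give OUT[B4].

Per-block solution:
  B0: | IN={a@B0, a@B1, b@B3, c@B2, d@B0, d@B4, e@B3, f@B4} | OUT={a@B0, b@B3, c@B2, d@B0, e@B3, f@B4}
  B1: | IN={a@B0, a@B1, b@B3, c@B2, c@B4, d@B0, d@B4, e@B3, f@B4} | OUT={a@B1, b@B3, c@B2, c@B4, d@B0, d@B4, e@B3, f@B4}
  B2: | IN={a@B0, a@B1, b@B3, c@B2, c@B4, d@B0, d@B4, e@B3, f@B4} | OUT={a@B0, a@B1, b@B3, c@B2, d@B0, d@B4, e@B3, f@B4}
  B3: | IN={a@B0, a@B1, b@B3, c@B2, d@B0, d@B4, e@B3, f@B4} | OUT={a@B0, a@B1, b@B3, c@B2, d@B0, d@B4, e@B3, f@B4}
  B4: | IN={a@B0, a@B1, b@B3, c@B2, d@B0, d@B4, e@B3, f@B4} | OUT={a@B0, a@B1, b@B3, c@B4, d@B4, e@B3, f@B4}
  B5: | IN={a@B0, a@B1, b@B3, c@B2, c@B4, d@B0, d@B4, e@B3, f@B4} | OUT={a@B0, a@B1, b@B5, c@B2, c@B4, d@B0, d@B4, e@B3, f@B4}
  B6: | IN={a@B0, a@B1, b@B5, c@B2, c@B4, d@B0, d@B4, e@B3, f@B4} | OUT={a@B0, a@B1, b@B6, c@B2, c@B4, d@B6, e@B6, f@B4}

Merge at B4: IN[B4] = OUT[B2] ⊔ OUT[B3] = {a@B0, a@B1, b@B3, c@B2, d@B0, d@B4, e@B3, f@B4}
Applying B4's transfer function to that IN value gives OUT[B4] (row B4 above).

Answer: {a@B0, a@B1, b@B3, c@B4, d@B4, e@B3, f@B4}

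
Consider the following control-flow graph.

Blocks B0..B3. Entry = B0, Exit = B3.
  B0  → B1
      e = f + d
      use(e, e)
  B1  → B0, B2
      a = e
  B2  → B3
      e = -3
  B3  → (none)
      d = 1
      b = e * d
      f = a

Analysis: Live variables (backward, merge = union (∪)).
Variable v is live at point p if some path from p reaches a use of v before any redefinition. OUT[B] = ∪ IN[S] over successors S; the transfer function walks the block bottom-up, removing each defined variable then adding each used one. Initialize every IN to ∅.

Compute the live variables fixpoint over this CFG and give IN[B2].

Fixpoint table:
  B0:  IN={d, f}  OUT={d, e, f}
  B1:  IN={d, e, f}  OUT={a, d, f}
  B2:  IN={a}  OUT={a, e}
  B3:  IN={a, e}  OUT={}

Merge at B2: OUT[B2] = IN[B3] = {a, e}
Applying B2's transfer function to that OUT value gives IN[B2] (row B2 above).

Answer: {a}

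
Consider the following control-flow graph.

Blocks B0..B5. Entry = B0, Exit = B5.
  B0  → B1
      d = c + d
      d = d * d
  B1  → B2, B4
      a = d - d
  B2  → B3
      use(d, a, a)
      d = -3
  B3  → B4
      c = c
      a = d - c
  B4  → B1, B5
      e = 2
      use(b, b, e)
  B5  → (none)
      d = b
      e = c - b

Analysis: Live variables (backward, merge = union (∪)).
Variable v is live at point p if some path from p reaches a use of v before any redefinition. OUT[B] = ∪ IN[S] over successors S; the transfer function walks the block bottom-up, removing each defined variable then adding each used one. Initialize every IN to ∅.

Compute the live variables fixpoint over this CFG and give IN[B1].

Converged values:
  B0: | IN={b, c, d} | OUT={b, c, d}
  B1: | IN={b, c, d} | OUT={a, b, c, d}
  B2: | IN={a, b, c, d} | OUT={b, c, d}
  B3: | IN={b, c, d} | OUT={b, c, d}
  B4: | IN={b, c, d} | OUT={b, c, d}
  B5: | IN={b, c} | OUT={}

Merge at B1: OUT[B1] = IN[B2] ⊔ IN[B4] = {a, b, c, d}
Applying B1's transfer function to that OUT value gives IN[B1] (row B1 above).

Answer: {b, c, d}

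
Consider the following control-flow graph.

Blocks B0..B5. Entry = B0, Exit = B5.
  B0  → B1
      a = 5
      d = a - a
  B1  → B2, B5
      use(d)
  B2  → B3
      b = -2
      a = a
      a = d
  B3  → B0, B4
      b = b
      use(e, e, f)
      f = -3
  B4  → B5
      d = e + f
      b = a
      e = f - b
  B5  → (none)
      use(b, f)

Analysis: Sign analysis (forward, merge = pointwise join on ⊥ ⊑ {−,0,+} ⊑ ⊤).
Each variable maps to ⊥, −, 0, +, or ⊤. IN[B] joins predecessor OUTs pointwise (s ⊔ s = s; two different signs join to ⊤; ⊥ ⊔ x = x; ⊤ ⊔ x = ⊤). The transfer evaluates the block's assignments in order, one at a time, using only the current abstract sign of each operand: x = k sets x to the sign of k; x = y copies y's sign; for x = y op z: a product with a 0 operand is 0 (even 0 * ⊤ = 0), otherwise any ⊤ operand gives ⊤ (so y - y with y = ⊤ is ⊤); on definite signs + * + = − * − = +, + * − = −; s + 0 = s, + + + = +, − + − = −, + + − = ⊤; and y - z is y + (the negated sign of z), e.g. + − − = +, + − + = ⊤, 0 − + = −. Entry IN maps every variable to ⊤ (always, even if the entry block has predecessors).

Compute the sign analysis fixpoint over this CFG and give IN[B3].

Converged values:
  B0:  IN=(all ⊤)  OUT={a:+; rest ⊤}
  B1:  IN={a:+; rest ⊤}  OUT={a:+; rest ⊤}
  B2:  IN={a:+; rest ⊤}  OUT={b:-; rest ⊤}
  B3:  IN={b:-; rest ⊤}  OUT={b:-, f:-; rest ⊤}
  B4:  IN={b:-, f:-; rest ⊤}  OUT={f:-; rest ⊤}
  B5:  IN=(all ⊤)  OUT=(all ⊤)

Merge at B3: IN[B3] = OUT[B2] = {a: ⊤, b: -, c: ⊤, d: ⊤, e: ⊤, f: ⊤}

Answer: {a: ⊤, b: -, c: ⊤, d: ⊤, e: ⊤, f: ⊤}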